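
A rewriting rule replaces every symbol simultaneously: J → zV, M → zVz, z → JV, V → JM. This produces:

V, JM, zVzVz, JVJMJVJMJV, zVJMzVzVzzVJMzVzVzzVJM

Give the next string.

Rewriting the 22 symbols of zVJMzVzVzzVJMzVzVzzVJM one by one yields JV JM zV zVz JV JM JV JM JV JV JM zV zVz JV JM JV JM JV JV JM zV zVz; concatenated:

JVJMzVzVzJVJMJVJMJVJVJMzVzVzJVJMJVJMJVJVJMzVzVz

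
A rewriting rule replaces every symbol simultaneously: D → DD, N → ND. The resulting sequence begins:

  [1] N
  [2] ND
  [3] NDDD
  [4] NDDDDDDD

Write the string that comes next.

NDDDDDDDDDDDDDDD

Rewriting each symbol of NDDDDDDD: N→ND, D→DD, D→DD, D→DD, D→DD, D→DD, D→DD, D→DD, which concatenates to ND DD DD DD DD DD DD DD.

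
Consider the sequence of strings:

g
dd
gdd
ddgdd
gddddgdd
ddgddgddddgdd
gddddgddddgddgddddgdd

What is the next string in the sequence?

This is a Fibonacci-style word recurrence s(k) = s(k−2)·s(k−1): e.g. g·dd = gdd.
Continuing: ddgddgddddgdd · gddddgddddgddgddddgdd gives term 8.

ddgddgddddgddgddddgddddgddgddddgdd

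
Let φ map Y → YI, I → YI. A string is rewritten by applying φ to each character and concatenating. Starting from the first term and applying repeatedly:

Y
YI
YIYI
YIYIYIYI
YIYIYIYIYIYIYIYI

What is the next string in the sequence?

YIYIYIYIYIYIYIYIYIYIYIYIYIYIYIYI

φ(YIYIYIYIYIYIYIYI) expands symbol-by-symbol to YI YI YI YI YI YI YI YI YI YI YI YI YI YI YI YI; joining the 16 pieces gives the next term.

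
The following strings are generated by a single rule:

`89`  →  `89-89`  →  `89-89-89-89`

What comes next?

Every step duplicates the string with '-' between the halves.
So the next term is two copies of 89-89-89-89 with '-' between the halves.

89-89-89-89-89-89-89-89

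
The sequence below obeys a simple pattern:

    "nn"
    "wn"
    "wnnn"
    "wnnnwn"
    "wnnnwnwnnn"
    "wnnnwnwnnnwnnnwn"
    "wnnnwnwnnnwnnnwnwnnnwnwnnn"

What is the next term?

wnnnwnwnnnwnnnwnwnnnwnwnnnwnnnwnwnnnwnnnwn

This is a Fibonacci-style word recurrence s(k) = s(k−1)·s(k−2): e.g. wn·nn = wnnn.
The next term joins wnnnwnwnnnwnnnwnwnnnwnwnnn and wnnnwnwnnnwnnnwn.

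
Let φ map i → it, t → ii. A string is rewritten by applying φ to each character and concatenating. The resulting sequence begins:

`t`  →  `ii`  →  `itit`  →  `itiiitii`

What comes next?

itiiitititiiitit

Expanding itiiitii: i→it, t→ii, i→it, i→it, i→it, t→ii, i→it, i→it. Concatenated: it ii it it it ii it it.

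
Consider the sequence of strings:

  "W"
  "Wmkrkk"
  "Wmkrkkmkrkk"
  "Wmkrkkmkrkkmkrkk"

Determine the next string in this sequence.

Every step adds mkrkk to the end: s(k+1) = s(k)·mkrkk.
So the next term is Wmkrkkmkrkkmkrkk·mkrkk.

Wmkrkkmkrkkmkrkkmkrkk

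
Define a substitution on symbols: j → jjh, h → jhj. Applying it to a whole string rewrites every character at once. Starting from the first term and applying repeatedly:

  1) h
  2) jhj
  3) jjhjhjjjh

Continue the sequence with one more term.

Rewriting each symbol of jjhjhjjjh: j→jjh, j→jjh, h→jhj, j→jjh, h→jhj, j→jjh, j→jjh, j→jjh, h→jhj, which concatenates to jjh jjh jhj jjh jhj jjh jjh jjh jhj.

jjhjjhjhjjjhjhjjjhjjhjjhjhj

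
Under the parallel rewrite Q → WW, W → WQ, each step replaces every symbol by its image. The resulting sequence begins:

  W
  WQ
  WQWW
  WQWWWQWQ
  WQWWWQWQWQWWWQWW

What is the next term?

WQWWWQWQWQWWWQWWWQWWWQWQWQWWWQWQ

Applying the rule to each of the 16 symbols of WQWWWQWQWQWWWQWW gives the pieces WQ WW WQ WQ WQ WW WQ WW WQ WW WQ WQ WQ WW WQ WQ, which concatenate to the answer.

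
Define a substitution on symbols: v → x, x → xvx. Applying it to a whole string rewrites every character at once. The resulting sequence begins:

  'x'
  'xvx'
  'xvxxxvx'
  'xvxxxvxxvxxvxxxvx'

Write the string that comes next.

xvxxxvxxvxxvxxxvxxvxxxvxxvxxxvxxvxxvxxxvx

Applying the rule to each of the 17 symbols of xvxxxvxxvxxvxxxvx gives the pieces xvx x xvx xvx xvx x xvx xvx x xvx xvx x xvx xvx xvx x xvx, which concatenate to the answer.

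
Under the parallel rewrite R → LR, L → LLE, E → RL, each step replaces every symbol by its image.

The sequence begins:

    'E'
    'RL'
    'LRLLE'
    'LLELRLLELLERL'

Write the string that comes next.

LLELLERLLLELRLLELLERLLLELLERLLRLLE

Replace each of the 13 characters of LLELRLLELLERL in place — LLE LLE RL LLE LR LLE LLE RL LLE LLE RL LR LLE — and concatenate.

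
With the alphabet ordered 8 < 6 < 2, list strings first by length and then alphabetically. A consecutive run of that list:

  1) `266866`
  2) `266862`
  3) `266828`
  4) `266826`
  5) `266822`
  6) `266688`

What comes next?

266686

The successor of 266688 increments the rightmost position that isn't already 2 and resets every position after it to 8.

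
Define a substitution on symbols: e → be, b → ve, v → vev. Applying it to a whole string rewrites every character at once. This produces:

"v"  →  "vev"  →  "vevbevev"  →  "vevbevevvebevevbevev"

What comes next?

vevbevevvebevevbevevvevbevebevevbevevvebevevbevev

φ(vevbevevvebevevbevev) expands symbol-by-symbol to vev be vev ve be vev be vev vev be ve be vev be vev ve be vev be vev; joining the 20 pieces gives the next term.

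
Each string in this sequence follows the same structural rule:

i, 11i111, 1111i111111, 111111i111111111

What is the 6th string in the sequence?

1111111111i111111111111111

Each term wraps the previous one in 11 on the left and 111 on the right.
From 111111i111111111, 2 further steps: 111111i111111111 → 11111111i111111111111 → (answer).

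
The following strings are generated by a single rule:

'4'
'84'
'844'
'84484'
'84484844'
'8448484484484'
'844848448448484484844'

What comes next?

8448484484484844848448448484484484

Each term (from the third on) is the previous term followed by the one before it: term 3 = 84·4 = 844.
The next term joins 844848448448484484844 and 8448484484484.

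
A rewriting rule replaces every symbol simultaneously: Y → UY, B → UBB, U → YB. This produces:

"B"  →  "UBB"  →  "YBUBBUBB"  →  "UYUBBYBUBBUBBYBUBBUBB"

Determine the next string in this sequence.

Rewriting the 21 symbols of UYUBBYBUBBUBBYBUBBUBB one by one yields YB UY YB UBB UBB UY UBB YB UBB UBB YB UBB UBB UY UBB YB UBB UBB YB UBB UBB; concatenated:

YBUYYBUBBUBBUYUBBYBUBBUBBYBUBBUBBUYUBBYBUBBUBBYBUBBUBB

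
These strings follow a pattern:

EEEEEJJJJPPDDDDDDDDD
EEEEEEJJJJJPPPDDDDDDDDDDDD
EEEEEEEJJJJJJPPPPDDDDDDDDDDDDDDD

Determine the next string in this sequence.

Reading off run lengths: E runs 5, 6, 7; J runs 4, 5, 6; P runs 2, 3, 4; D runs 9, 12, 15 — each is linear in n, where the shown terms are n = 3, 4, 5.
At n = 6 the blocks have lengths 8, 7, 5, 18.

EEEEEEEEJJJJJJJPPPPPDDDDDDDDDDDDDDDDDD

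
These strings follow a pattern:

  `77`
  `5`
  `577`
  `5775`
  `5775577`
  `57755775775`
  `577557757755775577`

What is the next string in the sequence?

This is a Fibonacci-style word recurrence s(k) = s(k−1)·s(k−2): e.g. 5·77 = 577.
Continuing: 577557757755775577 · 57755775775 gives term 8.

57755775775577557757755775775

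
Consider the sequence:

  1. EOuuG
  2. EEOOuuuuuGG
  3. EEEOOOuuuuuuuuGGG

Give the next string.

Each string has the form E^{n} O^{n} u^{3n-1} G^{n} (n = 1, 2, …).
Setting n = 4 gives 4, 4, 11, 4 characters in each block.

EEEEOOOOuuuuuuuuuuuGGGG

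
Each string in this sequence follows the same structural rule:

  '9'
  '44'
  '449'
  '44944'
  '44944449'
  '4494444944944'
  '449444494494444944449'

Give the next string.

Each term (from the third on) is the previous term followed by the one before it: term 3 = 44·9 = 449.
Continuing: 449444494494444944449 · 4494444944944 gives term 8.

4494444944944449444494494444944944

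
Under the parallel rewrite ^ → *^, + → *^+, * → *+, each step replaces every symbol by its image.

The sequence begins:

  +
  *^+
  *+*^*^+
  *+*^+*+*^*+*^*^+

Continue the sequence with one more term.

Rewriting the 16 symbols of *+*^+*+*^*+*^*^+ one by one yields *+ *^+ *+ *^ *^+ *+ *^+ *+ *^ *+ *^+ *+ *^ *+ *^ *^+; concatenated:

*+*^+*+*^*^+*+*^+*+*^*+*^+*+*^*+*^*^+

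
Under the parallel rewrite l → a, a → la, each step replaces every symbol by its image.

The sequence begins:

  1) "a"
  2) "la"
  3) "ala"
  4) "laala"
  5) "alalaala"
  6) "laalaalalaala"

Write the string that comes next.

Rewriting the 13 symbols of laalaalalaala one by one yields a la la a la la a la a la la a la; concatenated:

alalaalalaalaalalaala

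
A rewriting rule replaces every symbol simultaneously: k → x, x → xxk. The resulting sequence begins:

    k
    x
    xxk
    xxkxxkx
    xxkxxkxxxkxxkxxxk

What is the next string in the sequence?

xxkxxkxxxkxxkxxxkxxkxxkxxxkxxkxxxkxxkxxkx

Applying the rule to each of the 17 symbols of xxkxxkxxxkxxkxxxk gives the pieces xxk xxk x xxk xxk x xxk xxk xxk x xxk xxk x xxk xxk xxk x, which concatenate to the answer.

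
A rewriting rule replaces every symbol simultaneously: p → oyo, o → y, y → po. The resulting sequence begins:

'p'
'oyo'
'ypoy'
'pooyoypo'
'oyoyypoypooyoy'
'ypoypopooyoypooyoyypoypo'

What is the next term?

Replace each of the 24 characters of ypoypopooyoypooyoyypoypo in place — po oyo y po oyo y oyo y y po y po oyo y y po y po po oyo y po oyo y — and concatenate.

pooyoypooyoyoyoyypoypooyoyypoypopooyoypooyoy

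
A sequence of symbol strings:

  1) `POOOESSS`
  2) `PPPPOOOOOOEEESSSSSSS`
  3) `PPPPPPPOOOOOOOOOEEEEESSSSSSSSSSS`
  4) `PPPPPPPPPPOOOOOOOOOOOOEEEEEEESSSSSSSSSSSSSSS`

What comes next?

Each string has the form P^{3n-2} O^{3n} E^{2n-1} S^{4n-1} (n = 1, 2, …).
For the next term, n = 5, so the run lengths are 13, 15, 9, 19.

PPPPPPPPPPPPPOOOOOOOOOOOOOOOEEEEEEEEESSSSSSSSSSSSSSSSSSS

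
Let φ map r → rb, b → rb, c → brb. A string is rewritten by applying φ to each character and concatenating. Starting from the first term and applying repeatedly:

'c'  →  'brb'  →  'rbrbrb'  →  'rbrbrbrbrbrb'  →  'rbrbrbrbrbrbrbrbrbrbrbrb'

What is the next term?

Rewriting the 24 symbols of rbrbrbrbrbrbrbrbrbrbrbrb one by one yields rb rb rb rb rb rb rb rb rb rb rb rb rb rb rb rb rb rb rb rb rb rb rb rb; concatenated:

rbrbrbrbrbrbrbrbrbrbrbrbrbrbrbrbrbrbrbrbrbrbrbrb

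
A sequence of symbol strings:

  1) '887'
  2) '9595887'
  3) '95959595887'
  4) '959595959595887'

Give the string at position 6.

95959595959595959595887

Each term is the previous one with 9595 prepended.
From 959595959595887, 2 further steps: 959595959595887 → 9595959595959595887 → (answer).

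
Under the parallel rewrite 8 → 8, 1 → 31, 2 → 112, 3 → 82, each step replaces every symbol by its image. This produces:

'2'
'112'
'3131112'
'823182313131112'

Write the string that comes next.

8112823181128231823182313131112

Replace each of the 15 characters of 823182313131112 in place — 8 112 82 31 8 112 82 31 82 31 82 31 31 31 112 — and concatenate.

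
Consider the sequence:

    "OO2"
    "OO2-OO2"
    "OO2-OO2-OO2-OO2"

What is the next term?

OO2-OO2-OO2-OO2-OO2-OO2-OO2-OO2

Every step duplicates the string with '-' between the halves.
So the next term is two copies of OO2-OO2-OO2-OO2 with '-' between the halves.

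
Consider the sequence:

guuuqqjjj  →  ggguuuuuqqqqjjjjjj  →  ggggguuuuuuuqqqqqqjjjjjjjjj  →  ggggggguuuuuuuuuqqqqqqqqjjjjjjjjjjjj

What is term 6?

Term n consists of 2n-1 g's, followed by 2n+1 u's, followed by 2n q's, followed by 3n j's (n = 1, 2, …).
At n = 6 the blocks have lengths 11, 13, 12, 18.

ggggggggggguuuuuuuuuuuuuqqqqqqqqqqqqjjjjjjjjjjjjjjjjjj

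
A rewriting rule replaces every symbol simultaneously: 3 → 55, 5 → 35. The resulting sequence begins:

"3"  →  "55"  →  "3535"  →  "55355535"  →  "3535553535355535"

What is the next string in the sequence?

55355535353555355535553535355535

φ(3535553535355535) expands symbol-by-symbol to 55 35 55 35 35 35 55 35 55 35 55 35 35 35 55 35; joining the 16 pieces gives the next term.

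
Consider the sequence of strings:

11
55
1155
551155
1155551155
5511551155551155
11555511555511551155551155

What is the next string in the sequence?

From term 3 onward, concatenate the second-to-last term with the last: 11·55 = 1155, 55·1155 = 551155, …
Continuing: 5511551155551155 · 11555511555511551155551155 gives term 8.

551155115555115511555511555511551155551155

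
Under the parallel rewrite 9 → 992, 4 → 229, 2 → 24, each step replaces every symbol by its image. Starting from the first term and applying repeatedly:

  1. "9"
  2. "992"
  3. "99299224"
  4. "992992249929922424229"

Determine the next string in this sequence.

Rewriting the 21 symbols of 992992249929922424229 one by one yields 992 992 24 992 992 24 24 229 992 992 24 992 992 24 24 229 24 229 24 24 992; concatenated:

992992249929922424229992992249929922424229242292424992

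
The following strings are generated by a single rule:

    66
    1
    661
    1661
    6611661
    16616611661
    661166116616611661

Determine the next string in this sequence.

16616611661661166116616611661

Each term (from the third on) is the two preceding terms concatenated in order: term 3 = 66·1 = 661.
Continuing: 16616611661 · 661166116616611661 gives term 8.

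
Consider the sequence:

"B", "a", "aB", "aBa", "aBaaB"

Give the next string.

From term 3 onward, concatenate the last term with the second-to-last: a·B = aB, aB·a = aBa, …
So term 6 is aBaaB·aBa.

aBaaBaBa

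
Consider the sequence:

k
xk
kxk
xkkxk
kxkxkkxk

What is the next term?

This is a Fibonacci-style word recurrence s(k) = s(k−2)·s(k−1): e.g. k·xk = kxk.
So term 6 is xkkxk·kxkxkkxk.

xkkxkkxkxkkxk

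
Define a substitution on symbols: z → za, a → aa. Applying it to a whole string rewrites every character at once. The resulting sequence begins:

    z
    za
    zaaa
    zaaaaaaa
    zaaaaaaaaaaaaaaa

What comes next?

Replace each of the 16 characters of zaaaaaaaaaaaaaaa in place — za aa aa aa aa aa aa aa aa aa aa aa aa aa aa aa — and concatenate.

zaaaaaaaaaaaaaaaaaaaaaaaaaaaaaaa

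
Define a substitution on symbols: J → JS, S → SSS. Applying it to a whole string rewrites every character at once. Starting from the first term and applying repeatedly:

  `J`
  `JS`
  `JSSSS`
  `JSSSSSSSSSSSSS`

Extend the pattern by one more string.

Rewriting the 14 symbols of JSSSSSSSSSSSSS one by one yields JS SSS SSS SSS SSS SSS SSS SSS SSS SSS SSS SSS SSS SSS; concatenated:

JSSSSSSSSSSSSSSSSSSSSSSSSSSSSSSSSSSSSSSSS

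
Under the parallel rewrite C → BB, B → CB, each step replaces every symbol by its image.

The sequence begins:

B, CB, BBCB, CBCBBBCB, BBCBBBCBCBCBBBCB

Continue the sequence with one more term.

Rewriting the 16 symbols of BBCBBBCBCBCBBBCB one by one yields CB CB BB CB CB CB BB CB BB CB BB CB CB CB BB CB; concatenated:

CBCBBBCBCBCBBBCBBBCBBBCBCBCBBBCB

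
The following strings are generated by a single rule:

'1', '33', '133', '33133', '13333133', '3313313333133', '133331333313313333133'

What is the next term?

3313313333133133331333313313333133

This is a Fibonacci-style word recurrence s(k) = s(k−2)·s(k−1): e.g. 1·33 = 133.
The next term joins 3313313333133 and 133331333313313333133.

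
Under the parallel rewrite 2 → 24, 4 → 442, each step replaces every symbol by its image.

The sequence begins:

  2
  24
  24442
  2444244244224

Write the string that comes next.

2444244244224442442244424422424442

Replace each of the 13 characters of 2444244244224 in place — 24 442 442 442 24 442 442 24 442 442 24 24 442 — and concatenate.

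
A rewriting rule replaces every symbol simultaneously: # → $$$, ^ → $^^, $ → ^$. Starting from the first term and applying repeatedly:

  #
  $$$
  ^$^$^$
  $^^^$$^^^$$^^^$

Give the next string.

^$$^^$^^$^^^$^$$^^$^^$^^^$^$$^^$^^$^^^$

Applying the rule to each of the 15 symbols of $^^^$$^^^$$^^^$ gives the pieces ^$ $^^ $^^ $^^ ^$ ^$ $^^ $^^ $^^ ^$ ^$ $^^ $^^ $^^ ^$, which concatenate to the answer.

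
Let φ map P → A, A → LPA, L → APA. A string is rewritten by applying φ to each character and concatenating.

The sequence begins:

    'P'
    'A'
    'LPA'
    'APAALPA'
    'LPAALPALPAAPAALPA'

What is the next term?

φ(LPAALPALPAAPAALPA) expands symbol-by-symbol to APA A LPA LPA APA A LPA APA A LPA LPA A LPA LPA APA A LPA; joining the 17 pieces gives the next term.

APAALPALPAAPAALPAAPAALPALPAALPALPAAPAALPA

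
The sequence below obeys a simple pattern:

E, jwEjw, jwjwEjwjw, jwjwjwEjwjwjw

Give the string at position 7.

Every step adds jw to the front and jw to the end of the previous string.
From jwjwjwEjwjwjw, 3 further steps: jwjwjwEjwjwjw → jwjwjwjwEjwjwjwjw → jwjwjwjwjwEjwjwjwjwjw → (answer).

jwjwjwjwjwjwEjwjwjwjwjwjw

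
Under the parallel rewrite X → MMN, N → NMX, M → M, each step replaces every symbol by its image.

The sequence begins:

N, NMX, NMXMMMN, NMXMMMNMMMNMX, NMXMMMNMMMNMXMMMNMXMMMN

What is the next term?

φ(NMXMMMNMMMNMXMMMNMXMMMN) expands symbol-by-symbol to NMX M MMN M M M NMX M M M NMX M MMN M M M NMX M MMN M M M NMX; joining the 23 pieces gives the next term.

NMXMMMNMMMNMXMMMNMXMMMNMMMNMXMMMNMMMNMX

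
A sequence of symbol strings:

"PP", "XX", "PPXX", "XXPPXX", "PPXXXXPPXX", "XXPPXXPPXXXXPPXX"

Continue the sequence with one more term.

PPXXXXPPXXXXPPXXPPXXXXPPXX

From term 3 onward, concatenate the second-to-last term with the last: PP·XX = PPXX, XX·PPXX = XXPPXX, …
The next term joins PPXXXXPPXX and XXPPXXPPXXXXPPXX.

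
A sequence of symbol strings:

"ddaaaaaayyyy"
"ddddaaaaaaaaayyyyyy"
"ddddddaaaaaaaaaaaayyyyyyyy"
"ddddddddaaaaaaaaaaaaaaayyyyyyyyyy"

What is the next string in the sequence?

The n-th term is 2n-2 d's then 3n a's then 2n y's, where the shown terms are n = 2, 3, 4, 5.
At n = 6 the blocks have lengths 10, 18, 12.

ddddddddddaaaaaaaaaaaaaaaaaayyyyyyyyyyyy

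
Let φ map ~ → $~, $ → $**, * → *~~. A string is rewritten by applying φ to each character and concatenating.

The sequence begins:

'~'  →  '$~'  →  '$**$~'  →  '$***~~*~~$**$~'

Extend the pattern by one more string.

Rewriting the 14 symbols of $***~~*~~$**$~ one by one yields $** *~~ *~~ *~~ $~ $~ *~~ $~ $~ $** *~~ *~~ $** $~; concatenated:

$***~~*~~*~~$~$~*~~$~$~$***~~*~~$**$~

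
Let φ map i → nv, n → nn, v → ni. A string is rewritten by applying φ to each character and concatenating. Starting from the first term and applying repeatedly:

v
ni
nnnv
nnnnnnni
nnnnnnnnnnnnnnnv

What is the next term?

nnnnnnnnnnnnnnnnnnnnnnnnnnnnnnni

Replace each of the 16 characters of nnnnnnnnnnnnnnnv in place — nn nn nn nn nn nn nn nn nn nn nn nn nn nn nn ni — and concatenate.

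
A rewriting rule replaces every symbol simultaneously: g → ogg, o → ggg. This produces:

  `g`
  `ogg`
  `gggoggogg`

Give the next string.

Expanding gggoggogg: g→ogg, g→ogg, g→ogg, o→ggg, g→ogg, g→ogg, o→ggg, g→ogg, g→ogg. Concatenated: ogg ogg ogg ggg ogg ogg ggg ogg ogg.

oggoggogggggoggogggggoggogg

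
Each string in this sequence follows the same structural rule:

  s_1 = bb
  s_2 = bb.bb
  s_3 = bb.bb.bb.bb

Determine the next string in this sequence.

Every step duplicates the string with '.' between the halves.
Doubling bb.bb.bb.bb with '.' between the halves:

bb.bb.bb.bb.bb.bb.bb.bb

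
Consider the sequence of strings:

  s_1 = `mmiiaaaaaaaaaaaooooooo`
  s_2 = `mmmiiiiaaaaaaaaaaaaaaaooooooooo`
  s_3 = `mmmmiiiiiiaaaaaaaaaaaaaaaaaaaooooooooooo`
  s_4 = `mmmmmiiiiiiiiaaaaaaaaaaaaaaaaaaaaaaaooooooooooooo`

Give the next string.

Reading off run lengths: m runs 2, 3, 4, 5; i runs 2, 4, 6, 8; a runs 11, 15, 19, 23; o runs 7, 9, 11, 13 — each is linear in n, where the shown terms are n = 2, 3, 4, 5.
For the next term, n = 6, so the run lengths are 6, 10, 27, 15.

mmmmmmiiiiiiiiiiaaaaaaaaaaaaaaaaaaaaaaaaaaaooooooooooooooo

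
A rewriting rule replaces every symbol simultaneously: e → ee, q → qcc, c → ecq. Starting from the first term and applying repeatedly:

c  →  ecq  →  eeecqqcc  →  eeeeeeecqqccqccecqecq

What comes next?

Replace each of the 21 characters of eeeeeeecqqccqccecqecq in place — ee ee ee ee ee ee ee ecq qcc qcc ecq ecq qcc ecq ecq ee ecq qcc ee ecq qcc — and concatenate.

eeeeeeeeeeeeeeecqqccqccecqecqqccecqecqeeecqqcceeecqqcc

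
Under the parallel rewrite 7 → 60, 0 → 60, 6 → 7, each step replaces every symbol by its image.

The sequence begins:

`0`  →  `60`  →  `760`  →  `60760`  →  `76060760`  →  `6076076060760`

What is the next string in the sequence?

760607606076076060760

Replace each of the 13 characters of 6076076060760 in place — 7 60 60 7 60 60 7 60 7 60 60 7 60 — and concatenate.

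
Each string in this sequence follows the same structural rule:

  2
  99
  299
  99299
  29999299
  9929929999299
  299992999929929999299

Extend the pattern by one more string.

9929929999299299992999929929999299

From term 3 onward, concatenate the second-to-last term with the last: 2·99 = 299, 99·299 = 99299, …
Continuing: 9929929999299 · 299992999929929999299 gives term 8.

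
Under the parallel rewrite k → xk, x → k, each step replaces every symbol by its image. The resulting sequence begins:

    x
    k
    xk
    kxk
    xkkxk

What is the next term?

kxkxkkxk

Rewriting each symbol of xkkxk: x→k, k→xk, k→xk, x→k, k→xk, which concatenates to k xk xk k xk.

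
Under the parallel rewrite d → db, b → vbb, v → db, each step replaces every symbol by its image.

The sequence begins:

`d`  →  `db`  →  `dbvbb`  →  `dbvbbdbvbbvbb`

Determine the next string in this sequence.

dbvbbdbvbbvbbdbvbbdbvbbvbbdbvbbvbb

φ(dbvbbdbvbbvbb) expands symbol-by-symbol to db vbb db vbb vbb db vbb db vbb vbb db vbb vbb; joining the 13 pieces gives the next term.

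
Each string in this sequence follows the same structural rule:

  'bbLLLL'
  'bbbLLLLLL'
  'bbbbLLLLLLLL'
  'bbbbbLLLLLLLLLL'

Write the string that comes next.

bbbbbbLLLLLLLLLLLL

Each string has the form b^{n} L^{2n}, where the shown terms are n = 2, 3, 4, 5.
At n = 6 the blocks have lengths 6, 12.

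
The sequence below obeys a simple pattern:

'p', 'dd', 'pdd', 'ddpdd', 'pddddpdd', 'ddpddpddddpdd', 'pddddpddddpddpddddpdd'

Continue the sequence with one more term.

Each term (from the third on) is the two preceding terms concatenated in order: term 3 = p·dd = pdd.
So term 8 is ddpddpddddpdd·pddddpddddpddpddddpdd.

ddpddpddddpddpddddpddddpddpddddpdd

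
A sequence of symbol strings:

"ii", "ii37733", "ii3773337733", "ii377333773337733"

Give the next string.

The strings grow by a fixed suffix 37733 each time.
So the next term is ii377333773337733·37733.

ii37733377333773337733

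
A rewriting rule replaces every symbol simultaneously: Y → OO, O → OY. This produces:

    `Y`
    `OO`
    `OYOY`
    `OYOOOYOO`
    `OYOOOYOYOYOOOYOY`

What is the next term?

Applying the rule to each of the 16 symbols of OYOOOYOYOYOOOYOY gives the pieces OY OO OY OY OY OO OY OO OY OO OY OY OY OO OY OO, which concatenate to the answer.

OYOOOYOYOYOOOYOOOYOOOYOYOYOOOYOO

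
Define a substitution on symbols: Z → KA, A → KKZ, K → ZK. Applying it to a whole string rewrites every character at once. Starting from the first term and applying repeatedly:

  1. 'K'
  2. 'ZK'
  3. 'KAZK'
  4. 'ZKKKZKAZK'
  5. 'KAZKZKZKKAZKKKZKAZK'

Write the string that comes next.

ZKKKZKAZKKAZKKAZKZKKKZKAZKZKZKKAZKKKZKAZK

Applying the rule to each of the 19 symbols of KAZKZKZKKAZKKKZKAZK gives the pieces ZK KKZ KA ZK KA ZK KA ZK ZK KKZ KA ZK ZK ZK KA ZK KKZ KA ZK, which concatenate to the answer.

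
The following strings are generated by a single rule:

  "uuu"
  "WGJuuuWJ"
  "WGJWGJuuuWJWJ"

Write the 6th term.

s(k+1) = WGJ·s(k)·WJ, so each term gains WGJ as a prefix and WJ as a suffix.
From WGJWGJuuuWJWJ, 3 further steps: WGJWGJuuuWJWJ → WGJWGJWGJuuuWJWJWJ → WGJWGJWGJWGJuuuWJWJWJWJ → (answer).

WGJWGJWGJWGJWGJuuuWJWJWJWJWJ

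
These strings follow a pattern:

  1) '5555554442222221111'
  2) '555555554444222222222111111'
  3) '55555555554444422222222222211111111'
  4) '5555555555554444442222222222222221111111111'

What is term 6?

55555555555555554444444422222222222222222222211111111111111

Term n consists of 2n+2 5's, followed by n+1 4's, followed by 3n 2's, followed by 2n 1's, where the shown terms are n = 2, 3, 4, 5.
At n = 7 the blocks have lengths 16, 8, 21, 14.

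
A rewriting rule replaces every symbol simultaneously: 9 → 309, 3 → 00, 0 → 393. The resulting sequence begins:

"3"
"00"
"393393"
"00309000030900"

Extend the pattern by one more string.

Rewriting the 14 symbols of 00309000030900 one by one yields 393 393 00 393 309 393 393 393 393 00 393 309 393 393; concatenated:

3933930039330939339339339300393309393393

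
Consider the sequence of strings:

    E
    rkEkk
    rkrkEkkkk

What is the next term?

s(k+1) = rk·s(k)·kk, so each term gains rk as a prefix and kk as a suffix.
Applying this once more to rkrkEkkkk:

rkrkrkEkkkkkk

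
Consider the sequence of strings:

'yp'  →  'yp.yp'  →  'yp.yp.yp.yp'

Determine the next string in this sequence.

yp.yp.yp.yp.yp.yp.yp.yp

s(k+1) = s(k)·.·s(k) — each term doubles the last with '.' between the halves.
So the next term is two copies of yp.yp.yp.yp with '.' between the halves.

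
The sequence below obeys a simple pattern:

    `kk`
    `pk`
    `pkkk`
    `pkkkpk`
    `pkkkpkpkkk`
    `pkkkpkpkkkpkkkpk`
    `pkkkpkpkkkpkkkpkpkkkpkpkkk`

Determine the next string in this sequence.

pkkkpkpkkkpkkkpkpkkkpkpkkkpkkkpkpkkkpkkkpk

Each term (from the third on) is the previous term followed by the one before it: term 3 = pk·kk = pkkk.
Continuing: pkkkpkpkkkpkkkpkpkkkpkpkkk · pkkkpkpkkkpkkkpk gives term 8.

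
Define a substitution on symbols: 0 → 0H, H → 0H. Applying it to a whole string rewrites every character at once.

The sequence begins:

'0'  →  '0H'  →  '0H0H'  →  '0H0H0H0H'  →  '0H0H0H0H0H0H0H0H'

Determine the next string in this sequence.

Replace each of the 16 characters of 0H0H0H0H0H0H0H0H in place — 0H 0H 0H 0H 0H 0H 0H 0H 0H 0H 0H 0H 0H 0H 0H 0H — and concatenate.

0H0H0H0H0H0H0H0H0H0H0H0H0H0H0H0H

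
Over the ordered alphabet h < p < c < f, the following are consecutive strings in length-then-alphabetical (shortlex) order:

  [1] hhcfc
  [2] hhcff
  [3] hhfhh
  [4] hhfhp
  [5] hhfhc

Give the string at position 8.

Advancing 3 positions from hhfhc through hhfhc → hhfhf → hhfph reaches term 8.

hhfpp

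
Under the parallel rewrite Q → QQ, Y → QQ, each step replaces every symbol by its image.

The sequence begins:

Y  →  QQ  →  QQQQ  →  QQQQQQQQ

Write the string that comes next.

QQQQQQQQQQQQQQQQ

Rewriting each symbol of QQQQQQQQ: Q→QQ, Q→QQ, Q→QQ, Q→QQ, Q→QQ, Q→QQ, Q→QQ, Q→QQ, which concatenates to QQ QQ QQ QQ QQ QQ QQ QQ.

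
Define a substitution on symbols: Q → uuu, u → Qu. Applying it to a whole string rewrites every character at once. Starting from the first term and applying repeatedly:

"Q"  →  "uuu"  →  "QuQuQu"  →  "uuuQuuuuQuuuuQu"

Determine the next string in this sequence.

QuQuQuuuuQuQuQuQuuuuQuQuQuQuuuuQu

Applying the rule to each of the 15 symbols of uuuQuuuuQuuuuQu gives the pieces Qu Qu Qu uuu Qu Qu Qu Qu uuu Qu Qu Qu Qu uuu Qu, which concatenate to the answer.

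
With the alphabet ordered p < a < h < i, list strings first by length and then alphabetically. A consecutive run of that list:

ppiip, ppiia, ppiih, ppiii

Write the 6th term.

Advancing 2 positions from ppiii through ppiii → pappp reaches term 6.

pappa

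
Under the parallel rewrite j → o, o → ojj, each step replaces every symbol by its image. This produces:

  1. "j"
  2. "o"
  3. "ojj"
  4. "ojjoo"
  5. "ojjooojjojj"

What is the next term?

ojjooojjojjojjooojjoo

Apply φ to ojjooojjojj symbol by symbol: o→ojj, j→o, j→o, o→ojj, o→ojj, o→ojj, j→o, j→o, o→ojj, j→o, j→o; joined: ojj o o ojj ojj ojj o o ojj o o.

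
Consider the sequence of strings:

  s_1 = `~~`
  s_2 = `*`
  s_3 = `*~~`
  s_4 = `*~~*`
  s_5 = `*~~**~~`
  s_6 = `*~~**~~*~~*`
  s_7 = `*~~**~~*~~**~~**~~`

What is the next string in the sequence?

Each term (from the third on) is the previous term followed by the one before it: term 3 = *·~~ = *~~.
Continuing: *~~**~~*~~**~~**~~ · *~~**~~*~~* gives term 8.

*~~**~~*~~**~~**~~*~~**~~*~~*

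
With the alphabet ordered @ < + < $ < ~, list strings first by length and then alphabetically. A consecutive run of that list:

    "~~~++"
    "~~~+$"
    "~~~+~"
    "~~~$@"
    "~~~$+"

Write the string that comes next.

Find the rightmost character of ~~~$+ below ~, bump it to the next letter, and reset everything to its right to @.

~~~$$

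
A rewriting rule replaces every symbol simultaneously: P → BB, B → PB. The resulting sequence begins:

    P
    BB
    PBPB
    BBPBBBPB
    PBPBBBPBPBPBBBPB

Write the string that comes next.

Replace each of the 16 characters of PBPBBBPBPBPBBBPB in place — BB PB BB PB PB PB BB PB BB PB BB PB PB PB BB PB — and concatenate.

BBPBBBPBPBPBBBPBBBPBBBPBPBPBBBPB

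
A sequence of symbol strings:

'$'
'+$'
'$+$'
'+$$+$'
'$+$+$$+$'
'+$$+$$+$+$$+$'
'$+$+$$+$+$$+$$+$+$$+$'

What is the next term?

This is a Fibonacci-style word recurrence s(k) = s(k−2)·s(k−1): e.g. $·+$ = $+$.
So term 8 is +$$+$$+$+$$+$·$+$+$$+$+$$+$$+$+$$+$.

+$$+$$+$+$$+$$+$+$$+$+$$+$$+$+$$+$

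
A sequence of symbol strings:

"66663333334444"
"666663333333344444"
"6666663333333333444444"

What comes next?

66666663333333333334444444

Term n consists of n+1 6's, followed by 2n 3's, followed by n+1 4's, where the shown terms are n = 3, 4, 5.
Setting n = 6 gives 7, 12, 7 characters in each block.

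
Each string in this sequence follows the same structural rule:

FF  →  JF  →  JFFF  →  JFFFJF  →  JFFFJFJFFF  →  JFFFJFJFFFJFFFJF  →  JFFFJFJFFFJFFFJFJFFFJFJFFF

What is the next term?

JFFFJFJFFFJFFFJFJFFFJFJFFFJFFFJFJFFFJFFFJF

This is a Fibonacci-style word recurrence s(k) = s(k−1)·s(k−2): e.g. JF·FF = JFFF.
So term 8 is JFFFJFJFFFJFFFJFJFFFJFJFFF·JFFFJFJFFFJFFFJF.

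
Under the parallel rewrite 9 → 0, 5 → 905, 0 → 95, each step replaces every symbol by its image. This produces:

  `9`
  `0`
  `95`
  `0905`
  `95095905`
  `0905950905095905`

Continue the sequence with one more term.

Replace each of the 16 characters of 0905950905095905 in place — 95 0 95 905 0 905 95 0 95 905 95 0 905 0 95 905 — and concatenate.

95095905090595095905950905095905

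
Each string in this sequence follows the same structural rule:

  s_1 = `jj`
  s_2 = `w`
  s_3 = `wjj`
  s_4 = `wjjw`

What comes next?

wjjwwjj

This is a Fibonacci-style word recurrence s(k) = s(k−1)·s(k−2): e.g. w·jj = wjj.
Continuing: wjjw · wjj gives term 5.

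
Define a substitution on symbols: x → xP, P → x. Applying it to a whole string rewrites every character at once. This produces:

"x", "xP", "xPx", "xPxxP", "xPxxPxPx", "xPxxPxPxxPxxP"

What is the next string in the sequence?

Applying the rule to each of the 13 symbols of xPxxPxPxxPxxP gives the pieces xP x xP xP x xP x xP xP x xP xP x, which concatenate to the answer.

xPxxPxPxxPxxPxPxxPxPx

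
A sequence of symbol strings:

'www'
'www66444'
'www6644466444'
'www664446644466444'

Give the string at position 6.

The strings grow by a fixed suffix 66444 each time.
From www664446644466444, 2 further steps: www664446644466444 → www66444664446644466444 → (answer).

www6644466444664446644466444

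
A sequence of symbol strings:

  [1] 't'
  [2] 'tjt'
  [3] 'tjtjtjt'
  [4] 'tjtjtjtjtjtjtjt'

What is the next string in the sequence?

Every step duplicates the string with 'j' between the halves.
One more doubling of tjtjtjtjtjtjtjt gives the answer.

tjtjtjtjtjtjtjtjtjtjtjtjtjtjtjt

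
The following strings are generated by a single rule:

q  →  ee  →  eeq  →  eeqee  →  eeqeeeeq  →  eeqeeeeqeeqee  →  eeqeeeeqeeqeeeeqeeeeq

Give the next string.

eeqeeeeqeeqeeeeqeeeeqeeqeeeeqeeqee

From term 3 onward, concatenate the last term with the second-to-last: ee·q = eeq, eeq·ee = eeqee, …
So term 8 is eeqeeeeqeeqeeeeqeeeeq·eeqeeeeqeeqee.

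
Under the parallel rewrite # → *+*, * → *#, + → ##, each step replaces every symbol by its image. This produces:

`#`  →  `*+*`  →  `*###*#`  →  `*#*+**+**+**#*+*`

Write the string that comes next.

Rewriting the 16 symbols of *#*+**+**+**#*+* one by one yields *# *+* *# ## *# *# ## *# *# ## *# *# *+* *# ## *#; concatenated:

*#*+**###*#*###*#*###*#*#*+**###*#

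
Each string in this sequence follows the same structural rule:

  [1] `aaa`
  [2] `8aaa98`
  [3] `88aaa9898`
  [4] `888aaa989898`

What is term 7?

888888aaa989898989898

Each term wraps the previous one in 8 on the left and 98 on the right.
From 888aaa989898, 3 further steps: 888aaa989898 → 8888aaa98989898 → 88888aaa9898989898 → (answer).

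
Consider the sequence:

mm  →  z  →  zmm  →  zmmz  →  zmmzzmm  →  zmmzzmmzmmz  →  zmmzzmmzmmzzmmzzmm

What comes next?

Each term (from the third on) is the previous term followed by the one before it: term 3 = z·mm = zmm.
Continuing: zmmzzmmzmmzzmmzzmm · zmmzzmmzmmz gives term 8.

zmmzzmmzmmzzmmzzmmzmmzzmmzmmz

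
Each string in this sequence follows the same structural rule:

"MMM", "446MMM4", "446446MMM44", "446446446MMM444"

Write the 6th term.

446446446446446MMM44444

Every step adds 446 to the front and 4 to the end of the previous string.
From 446446446MMM444, 2 further steps: 446446446MMM444 → 446446446446MMM4444 → (answer).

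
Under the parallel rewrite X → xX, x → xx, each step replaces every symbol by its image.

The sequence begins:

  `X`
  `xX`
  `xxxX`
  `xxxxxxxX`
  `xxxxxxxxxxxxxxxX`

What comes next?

Applying the rule to each of the 16 symbols of xxxxxxxxxxxxxxxX gives the pieces xx xx xx xx xx xx xx xx xx xx xx xx xx xx xx xX, which concatenate to the answer.

xxxxxxxxxxxxxxxxxxxxxxxxxxxxxxxX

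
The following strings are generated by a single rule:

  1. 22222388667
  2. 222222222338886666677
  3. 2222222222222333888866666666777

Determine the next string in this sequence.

The n-th term is 4n+1 2's then n 3's then n+1 8's then 3n-1 6's then n 7's (n = 1, 2, …).
For the next term, n = 4, so the run lengths are 17, 4, 5, 11, 4.

22222222222222222333388888666666666667777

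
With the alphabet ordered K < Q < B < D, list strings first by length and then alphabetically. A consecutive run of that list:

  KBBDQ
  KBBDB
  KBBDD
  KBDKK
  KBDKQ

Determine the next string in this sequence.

Find the rightmost character of KBDKQ below D, bump it to the next letter, and reset everything to its right to K.

KBDKB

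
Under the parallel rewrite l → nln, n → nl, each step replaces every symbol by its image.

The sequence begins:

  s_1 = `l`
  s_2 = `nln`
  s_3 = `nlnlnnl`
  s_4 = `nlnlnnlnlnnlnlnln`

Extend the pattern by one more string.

Rewriting the 17 symbols of nlnlnnlnlnnlnlnln one by one yields nl nln nl nln nl nl nln nl nln nl nl nln nl nln nl nln nl; concatenated:

nlnlnnlnlnnlnlnlnnlnlnnlnlnlnnlnlnnlnlnnl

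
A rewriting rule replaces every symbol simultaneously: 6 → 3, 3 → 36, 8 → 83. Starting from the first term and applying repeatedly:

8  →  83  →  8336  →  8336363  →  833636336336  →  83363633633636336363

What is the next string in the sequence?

833636336336363363633633636336336

Replace each of the 20 characters of 83363633633636336363 in place — 83 36 36 3 36 3 36 36 3 36 36 3 36 3 36 36 3 36 3 36 — and concatenate.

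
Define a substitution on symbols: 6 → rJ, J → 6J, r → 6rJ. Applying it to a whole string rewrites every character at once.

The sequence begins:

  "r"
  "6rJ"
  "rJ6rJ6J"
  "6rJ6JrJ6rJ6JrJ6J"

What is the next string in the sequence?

rJ6rJ6JrJ6J6rJ6JrJ6rJ6JrJ6J6rJ6JrJ6J

Applying the rule to each of the 16 symbols of 6rJ6JrJ6rJ6JrJ6J gives the pieces rJ 6rJ 6J rJ 6J 6rJ 6J rJ 6rJ 6J rJ 6J 6rJ 6J rJ 6J, which concatenate to the answer.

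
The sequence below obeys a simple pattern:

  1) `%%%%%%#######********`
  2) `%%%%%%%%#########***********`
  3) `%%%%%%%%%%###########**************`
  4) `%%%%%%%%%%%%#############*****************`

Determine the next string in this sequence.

Term n consists of 2n %'s, followed by 2n+1 #'s, followed by 3n-1 *'s, where the shown terms are n = 3, 4, 5, 6.
Setting n = 7 gives 14, 15, 20 characters in each block.

%%%%%%%%%%%%%%###############********************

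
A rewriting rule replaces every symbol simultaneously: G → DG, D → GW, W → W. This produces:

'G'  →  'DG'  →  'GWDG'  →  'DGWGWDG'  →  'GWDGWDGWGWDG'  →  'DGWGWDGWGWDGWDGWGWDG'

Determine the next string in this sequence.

GWDGWDGWGWDGWDGWGWDGWGWDGWDGWGWDG

Replace each of the 20 characters of DGWGWDGWGWDGWDGWGWDG in place — GW DG W DG W GW DG W DG W GW DG W GW DG W DG W GW DG — and concatenate.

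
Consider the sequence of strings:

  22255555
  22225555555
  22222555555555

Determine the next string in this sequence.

22222255555555555

Each string has the form 2^{n+1} 5^{2n+1}, where the shown terms are n = 2, 3, 4.
Setting n = 5 gives 6, 11 characters in each block.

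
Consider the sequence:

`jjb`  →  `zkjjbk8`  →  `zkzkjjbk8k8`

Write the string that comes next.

zkzkzkjjbk8k8k8

s(k+1) = zk·s(k)·k8, so each term gains zk as a prefix and k8 as a suffix.
So the next term is zk·zkzkjjbk8k8·k8.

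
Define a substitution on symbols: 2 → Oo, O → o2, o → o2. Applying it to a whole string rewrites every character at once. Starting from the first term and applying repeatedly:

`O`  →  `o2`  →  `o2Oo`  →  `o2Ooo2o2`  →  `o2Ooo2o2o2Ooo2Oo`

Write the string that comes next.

φ(o2Ooo2o2o2Ooo2Oo) expands symbol-by-symbol to o2 Oo o2 o2 o2 Oo o2 Oo o2 Oo o2 o2 o2 Oo o2 o2; joining the 16 pieces gives the next term.

o2Ooo2o2o2Ooo2Ooo2Ooo2o2o2Ooo2o2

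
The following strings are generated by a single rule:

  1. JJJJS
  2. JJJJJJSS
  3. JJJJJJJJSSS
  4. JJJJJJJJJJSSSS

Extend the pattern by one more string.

JJJJJJJJJJJJSSSSS

Term n consists of 2n J's, followed by n-1 S's, where the shown terms are n = 2, 3, 4, 5.
At n = 6 the blocks have lengths 12, 5.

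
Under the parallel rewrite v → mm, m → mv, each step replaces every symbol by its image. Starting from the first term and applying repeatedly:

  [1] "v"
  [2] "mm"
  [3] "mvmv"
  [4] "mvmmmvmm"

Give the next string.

mvmmmvmvmvmmmvmv

Apply φ to mvmmmvmm symbol by symbol: m→mv, v→mm, m→mv, m→mv, m→mv, v→mm, m→mv, m→mv; joined: mv mm mv mv mv mm mv mv.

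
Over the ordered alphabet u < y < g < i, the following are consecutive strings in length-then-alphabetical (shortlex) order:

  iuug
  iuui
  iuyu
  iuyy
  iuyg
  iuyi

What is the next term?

iugu

Treat iuyi as a base-4 numeral over the given alphabet and add one, carrying through any trailing i's.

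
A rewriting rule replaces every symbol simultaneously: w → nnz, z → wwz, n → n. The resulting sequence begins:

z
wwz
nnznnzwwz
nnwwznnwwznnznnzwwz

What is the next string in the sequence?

Rewriting the 19 symbols of nnwwznnwwznnznnzwwz one by one yields n n nnz nnz wwz n n nnz nnz wwz n n wwz n n wwz nnz nnz wwz; concatenated:

nnnnznnzwwznnnnznnzwwznnwwznnwwznnznnzwwz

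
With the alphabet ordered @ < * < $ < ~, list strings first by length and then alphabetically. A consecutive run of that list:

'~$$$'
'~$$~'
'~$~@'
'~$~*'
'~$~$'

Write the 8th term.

~~@*

Continuing the enumeration 3 steps past ~$~$: ~$~$ → ~$~~ → ~~@@ → (answer).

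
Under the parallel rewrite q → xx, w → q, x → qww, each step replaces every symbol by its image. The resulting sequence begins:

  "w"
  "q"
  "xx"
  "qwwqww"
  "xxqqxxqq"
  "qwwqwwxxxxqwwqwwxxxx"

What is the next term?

Applying the rule to each of the 20 symbols of qwwqwwxxxxqwwqwwxxxx gives the pieces xx q q xx q q qww qww qww qww xx q q xx q q qww qww qww qww, which concatenate to the answer.

xxqqxxqqqwwqwwqwwqwwxxqqxxqqqwwqwwqwwqww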